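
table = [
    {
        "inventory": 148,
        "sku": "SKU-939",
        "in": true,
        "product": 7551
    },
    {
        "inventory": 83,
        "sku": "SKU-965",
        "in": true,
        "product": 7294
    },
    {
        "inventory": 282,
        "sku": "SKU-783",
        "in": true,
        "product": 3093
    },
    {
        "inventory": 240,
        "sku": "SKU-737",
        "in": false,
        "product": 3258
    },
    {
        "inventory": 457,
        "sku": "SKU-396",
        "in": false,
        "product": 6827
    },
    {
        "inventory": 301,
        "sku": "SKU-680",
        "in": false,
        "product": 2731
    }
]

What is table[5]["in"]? False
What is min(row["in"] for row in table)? False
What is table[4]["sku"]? "SKU-396"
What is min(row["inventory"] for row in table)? 83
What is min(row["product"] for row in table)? 2731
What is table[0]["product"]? 7551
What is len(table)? 6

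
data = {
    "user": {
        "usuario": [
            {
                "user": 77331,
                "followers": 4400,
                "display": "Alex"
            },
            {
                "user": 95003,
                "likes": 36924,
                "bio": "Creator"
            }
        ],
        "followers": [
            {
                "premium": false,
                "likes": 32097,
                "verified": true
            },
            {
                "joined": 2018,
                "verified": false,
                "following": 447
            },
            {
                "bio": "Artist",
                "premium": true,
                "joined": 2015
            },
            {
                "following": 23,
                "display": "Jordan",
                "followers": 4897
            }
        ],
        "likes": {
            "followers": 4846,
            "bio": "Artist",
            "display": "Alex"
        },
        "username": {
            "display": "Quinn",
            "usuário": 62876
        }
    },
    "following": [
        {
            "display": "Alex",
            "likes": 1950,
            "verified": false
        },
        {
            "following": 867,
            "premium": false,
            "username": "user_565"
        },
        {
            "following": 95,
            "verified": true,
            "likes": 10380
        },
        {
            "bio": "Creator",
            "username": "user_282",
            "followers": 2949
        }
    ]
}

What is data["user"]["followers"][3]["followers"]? 4897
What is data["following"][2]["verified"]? True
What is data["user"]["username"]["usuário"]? 62876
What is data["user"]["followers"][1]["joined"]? 2018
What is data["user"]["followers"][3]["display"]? "Jordan"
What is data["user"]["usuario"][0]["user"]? 77331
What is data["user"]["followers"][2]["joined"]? 2015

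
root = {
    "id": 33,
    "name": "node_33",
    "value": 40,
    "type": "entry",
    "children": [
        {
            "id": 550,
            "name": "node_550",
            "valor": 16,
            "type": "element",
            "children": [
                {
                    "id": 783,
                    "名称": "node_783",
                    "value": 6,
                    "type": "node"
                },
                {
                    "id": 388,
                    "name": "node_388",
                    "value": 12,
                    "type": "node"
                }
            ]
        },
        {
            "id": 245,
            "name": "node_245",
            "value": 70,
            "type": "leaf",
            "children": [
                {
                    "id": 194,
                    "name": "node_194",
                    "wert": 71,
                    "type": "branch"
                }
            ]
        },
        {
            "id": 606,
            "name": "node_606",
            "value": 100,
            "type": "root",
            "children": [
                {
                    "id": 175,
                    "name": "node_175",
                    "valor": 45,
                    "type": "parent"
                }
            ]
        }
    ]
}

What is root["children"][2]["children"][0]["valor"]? 45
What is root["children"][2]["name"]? "node_606"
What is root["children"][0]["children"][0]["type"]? "node"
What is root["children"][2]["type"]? "root"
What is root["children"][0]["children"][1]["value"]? 12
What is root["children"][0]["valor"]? 16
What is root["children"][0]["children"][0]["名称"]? "node_783"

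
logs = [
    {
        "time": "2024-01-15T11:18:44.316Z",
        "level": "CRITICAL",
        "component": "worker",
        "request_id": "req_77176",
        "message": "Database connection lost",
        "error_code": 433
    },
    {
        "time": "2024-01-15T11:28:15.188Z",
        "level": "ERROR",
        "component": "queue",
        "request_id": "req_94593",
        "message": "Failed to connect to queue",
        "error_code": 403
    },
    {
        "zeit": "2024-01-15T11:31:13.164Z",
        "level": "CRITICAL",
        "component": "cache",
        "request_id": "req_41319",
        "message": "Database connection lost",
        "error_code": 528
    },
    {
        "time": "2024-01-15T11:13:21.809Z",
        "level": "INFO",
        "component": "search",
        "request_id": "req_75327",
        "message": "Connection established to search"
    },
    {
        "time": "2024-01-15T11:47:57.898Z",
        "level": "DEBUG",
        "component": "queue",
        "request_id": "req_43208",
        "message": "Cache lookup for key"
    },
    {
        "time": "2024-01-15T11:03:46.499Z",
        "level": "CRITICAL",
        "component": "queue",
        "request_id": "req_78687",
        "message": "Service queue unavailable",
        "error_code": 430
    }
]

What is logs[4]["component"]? "queue"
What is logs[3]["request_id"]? "req_75327"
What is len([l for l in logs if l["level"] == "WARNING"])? 0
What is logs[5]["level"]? "CRITICAL"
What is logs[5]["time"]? "2024-01-15T11:03:46.499Z"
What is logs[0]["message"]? "Database connection lost"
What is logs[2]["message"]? "Database connection lost"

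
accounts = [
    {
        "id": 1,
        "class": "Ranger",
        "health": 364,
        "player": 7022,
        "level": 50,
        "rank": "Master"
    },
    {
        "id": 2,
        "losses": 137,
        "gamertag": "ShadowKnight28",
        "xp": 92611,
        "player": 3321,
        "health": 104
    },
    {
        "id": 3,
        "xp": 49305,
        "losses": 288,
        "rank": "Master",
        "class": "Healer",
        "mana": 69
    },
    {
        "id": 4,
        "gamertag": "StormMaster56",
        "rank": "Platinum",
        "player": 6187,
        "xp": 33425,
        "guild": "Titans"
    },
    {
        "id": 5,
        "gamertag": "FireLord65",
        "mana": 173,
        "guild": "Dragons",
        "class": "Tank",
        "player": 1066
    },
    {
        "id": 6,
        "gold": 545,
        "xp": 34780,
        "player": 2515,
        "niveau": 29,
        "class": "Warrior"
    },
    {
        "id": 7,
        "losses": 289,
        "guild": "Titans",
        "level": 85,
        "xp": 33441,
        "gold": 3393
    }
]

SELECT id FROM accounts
[1, 2, 3, 4, 5, 6, 7]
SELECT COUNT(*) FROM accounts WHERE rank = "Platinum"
1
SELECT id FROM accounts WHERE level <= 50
[1]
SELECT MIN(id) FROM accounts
1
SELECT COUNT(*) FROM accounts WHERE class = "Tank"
1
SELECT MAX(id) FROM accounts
7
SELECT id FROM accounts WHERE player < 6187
[2, 5, 6]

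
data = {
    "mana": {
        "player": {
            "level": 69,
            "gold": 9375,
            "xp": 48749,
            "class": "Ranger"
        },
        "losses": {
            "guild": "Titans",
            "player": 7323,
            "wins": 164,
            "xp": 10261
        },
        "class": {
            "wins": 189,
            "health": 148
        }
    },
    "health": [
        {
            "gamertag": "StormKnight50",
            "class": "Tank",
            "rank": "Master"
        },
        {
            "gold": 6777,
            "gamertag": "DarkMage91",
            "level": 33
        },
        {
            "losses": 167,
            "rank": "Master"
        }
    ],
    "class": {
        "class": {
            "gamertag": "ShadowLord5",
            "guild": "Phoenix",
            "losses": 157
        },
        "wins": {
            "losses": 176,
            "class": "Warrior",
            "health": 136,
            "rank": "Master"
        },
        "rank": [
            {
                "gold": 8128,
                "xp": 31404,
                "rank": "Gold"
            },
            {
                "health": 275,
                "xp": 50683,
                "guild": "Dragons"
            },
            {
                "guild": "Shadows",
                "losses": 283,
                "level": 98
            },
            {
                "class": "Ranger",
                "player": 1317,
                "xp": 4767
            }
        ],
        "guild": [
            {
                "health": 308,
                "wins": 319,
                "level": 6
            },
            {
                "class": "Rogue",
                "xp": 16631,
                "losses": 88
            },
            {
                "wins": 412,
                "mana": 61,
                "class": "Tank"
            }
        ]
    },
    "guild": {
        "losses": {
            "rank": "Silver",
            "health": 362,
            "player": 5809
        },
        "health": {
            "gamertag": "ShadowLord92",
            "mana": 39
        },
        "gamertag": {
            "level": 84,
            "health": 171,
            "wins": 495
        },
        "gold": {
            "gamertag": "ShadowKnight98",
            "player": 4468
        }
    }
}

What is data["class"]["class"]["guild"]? "Phoenix"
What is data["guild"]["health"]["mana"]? 39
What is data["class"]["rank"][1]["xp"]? 50683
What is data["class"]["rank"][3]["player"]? 1317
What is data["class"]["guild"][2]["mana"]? 61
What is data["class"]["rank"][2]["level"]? 98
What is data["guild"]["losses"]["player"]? 5809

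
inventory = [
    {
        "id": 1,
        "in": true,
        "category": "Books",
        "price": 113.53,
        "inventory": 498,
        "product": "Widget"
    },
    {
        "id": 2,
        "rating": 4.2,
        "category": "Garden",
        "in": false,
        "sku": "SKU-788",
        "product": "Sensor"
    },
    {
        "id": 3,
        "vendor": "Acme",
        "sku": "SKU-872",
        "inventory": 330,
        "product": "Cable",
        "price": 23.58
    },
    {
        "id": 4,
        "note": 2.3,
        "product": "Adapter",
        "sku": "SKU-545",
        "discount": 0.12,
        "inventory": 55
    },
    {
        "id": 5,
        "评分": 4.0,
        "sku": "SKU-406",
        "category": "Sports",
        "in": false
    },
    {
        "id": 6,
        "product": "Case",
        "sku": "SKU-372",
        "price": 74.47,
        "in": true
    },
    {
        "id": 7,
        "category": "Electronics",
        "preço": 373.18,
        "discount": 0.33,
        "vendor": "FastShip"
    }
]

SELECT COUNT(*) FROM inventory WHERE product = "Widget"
1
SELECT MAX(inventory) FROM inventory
498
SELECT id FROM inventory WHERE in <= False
[2, 5]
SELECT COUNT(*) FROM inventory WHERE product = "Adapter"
1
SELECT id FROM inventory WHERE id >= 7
[7]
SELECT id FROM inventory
[1, 2, 3, 4, 5, 6, 7]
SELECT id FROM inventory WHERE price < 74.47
[3]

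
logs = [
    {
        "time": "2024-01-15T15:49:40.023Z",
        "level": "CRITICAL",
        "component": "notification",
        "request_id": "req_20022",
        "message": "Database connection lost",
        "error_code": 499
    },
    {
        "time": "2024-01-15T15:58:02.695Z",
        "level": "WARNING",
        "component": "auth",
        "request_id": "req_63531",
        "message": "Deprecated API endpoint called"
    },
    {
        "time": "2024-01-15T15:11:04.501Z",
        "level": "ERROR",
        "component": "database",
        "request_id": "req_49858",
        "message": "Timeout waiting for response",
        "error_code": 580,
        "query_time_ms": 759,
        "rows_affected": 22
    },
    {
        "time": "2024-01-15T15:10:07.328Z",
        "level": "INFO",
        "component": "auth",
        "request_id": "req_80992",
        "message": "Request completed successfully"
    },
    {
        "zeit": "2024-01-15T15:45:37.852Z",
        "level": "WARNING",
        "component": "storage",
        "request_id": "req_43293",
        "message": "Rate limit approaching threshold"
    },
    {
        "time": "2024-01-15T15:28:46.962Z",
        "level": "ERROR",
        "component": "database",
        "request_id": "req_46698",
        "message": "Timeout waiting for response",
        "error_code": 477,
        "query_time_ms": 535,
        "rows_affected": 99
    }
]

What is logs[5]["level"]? "ERROR"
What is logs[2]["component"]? "database"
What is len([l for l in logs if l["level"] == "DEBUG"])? 0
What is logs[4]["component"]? "storage"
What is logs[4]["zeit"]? "2024-01-15T15:45:37.852Z"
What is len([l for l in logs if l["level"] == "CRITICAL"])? 1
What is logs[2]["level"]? "ERROR"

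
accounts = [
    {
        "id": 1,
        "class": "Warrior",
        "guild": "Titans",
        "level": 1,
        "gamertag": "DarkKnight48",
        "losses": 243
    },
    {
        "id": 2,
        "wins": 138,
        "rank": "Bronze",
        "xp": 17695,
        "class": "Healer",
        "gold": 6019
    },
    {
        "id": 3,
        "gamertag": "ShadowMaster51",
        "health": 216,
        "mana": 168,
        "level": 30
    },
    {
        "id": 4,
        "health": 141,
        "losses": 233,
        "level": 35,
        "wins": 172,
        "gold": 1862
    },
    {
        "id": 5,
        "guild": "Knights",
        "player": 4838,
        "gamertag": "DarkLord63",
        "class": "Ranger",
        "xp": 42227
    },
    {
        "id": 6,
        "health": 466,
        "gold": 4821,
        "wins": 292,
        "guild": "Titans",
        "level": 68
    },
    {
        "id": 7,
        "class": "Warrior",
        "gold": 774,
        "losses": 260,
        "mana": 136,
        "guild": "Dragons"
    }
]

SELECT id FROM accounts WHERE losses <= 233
[4]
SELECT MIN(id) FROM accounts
1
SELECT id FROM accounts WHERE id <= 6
[1, 2, 3, 4, 5, 6]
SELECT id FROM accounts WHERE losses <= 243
[1, 4]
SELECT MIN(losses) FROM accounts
233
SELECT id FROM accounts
[1, 2, 3, 4, 5, 6, 7]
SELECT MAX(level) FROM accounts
68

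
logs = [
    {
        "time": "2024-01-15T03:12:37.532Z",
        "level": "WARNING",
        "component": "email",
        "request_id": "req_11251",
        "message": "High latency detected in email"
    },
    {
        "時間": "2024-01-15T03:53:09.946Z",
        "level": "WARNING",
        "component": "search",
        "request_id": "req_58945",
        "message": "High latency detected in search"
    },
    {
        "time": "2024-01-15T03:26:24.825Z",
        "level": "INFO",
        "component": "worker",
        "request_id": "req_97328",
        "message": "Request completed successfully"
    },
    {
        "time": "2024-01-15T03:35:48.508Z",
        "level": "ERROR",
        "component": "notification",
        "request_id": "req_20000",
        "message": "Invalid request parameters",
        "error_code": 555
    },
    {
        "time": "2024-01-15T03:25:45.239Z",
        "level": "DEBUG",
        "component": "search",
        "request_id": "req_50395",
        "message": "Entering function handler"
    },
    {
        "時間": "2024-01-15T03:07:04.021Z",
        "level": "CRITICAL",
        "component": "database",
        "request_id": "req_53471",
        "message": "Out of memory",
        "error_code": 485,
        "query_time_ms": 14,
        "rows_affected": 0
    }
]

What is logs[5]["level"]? "CRITICAL"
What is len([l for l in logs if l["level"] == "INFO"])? 1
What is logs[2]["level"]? "INFO"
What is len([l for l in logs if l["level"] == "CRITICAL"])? 1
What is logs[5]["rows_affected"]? 0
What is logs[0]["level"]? "WARNING"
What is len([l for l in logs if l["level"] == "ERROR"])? 1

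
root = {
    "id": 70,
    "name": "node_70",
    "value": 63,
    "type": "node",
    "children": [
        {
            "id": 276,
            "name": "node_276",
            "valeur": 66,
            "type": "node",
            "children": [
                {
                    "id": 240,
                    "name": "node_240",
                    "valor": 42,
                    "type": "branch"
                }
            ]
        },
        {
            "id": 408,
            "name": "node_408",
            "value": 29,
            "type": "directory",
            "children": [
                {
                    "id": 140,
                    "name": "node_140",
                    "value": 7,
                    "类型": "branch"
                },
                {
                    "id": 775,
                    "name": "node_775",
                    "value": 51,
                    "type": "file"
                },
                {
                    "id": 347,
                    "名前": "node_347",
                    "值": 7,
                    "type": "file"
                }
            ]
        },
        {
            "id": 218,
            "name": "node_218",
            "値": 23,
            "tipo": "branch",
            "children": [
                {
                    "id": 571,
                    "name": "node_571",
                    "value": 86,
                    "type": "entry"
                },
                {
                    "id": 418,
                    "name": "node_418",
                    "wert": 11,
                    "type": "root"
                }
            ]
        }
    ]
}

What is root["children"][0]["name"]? "node_276"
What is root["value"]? 63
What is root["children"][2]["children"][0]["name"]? "node_571"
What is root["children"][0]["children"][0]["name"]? "node_240"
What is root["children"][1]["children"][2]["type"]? "file"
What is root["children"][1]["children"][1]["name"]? "node_775"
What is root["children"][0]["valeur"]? 66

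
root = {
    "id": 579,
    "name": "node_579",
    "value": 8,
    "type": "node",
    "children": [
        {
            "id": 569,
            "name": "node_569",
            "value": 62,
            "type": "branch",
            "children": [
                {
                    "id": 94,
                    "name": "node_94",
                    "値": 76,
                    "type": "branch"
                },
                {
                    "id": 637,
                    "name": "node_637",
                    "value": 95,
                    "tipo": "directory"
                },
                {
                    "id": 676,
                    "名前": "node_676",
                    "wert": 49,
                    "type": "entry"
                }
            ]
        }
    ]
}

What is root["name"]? "node_579"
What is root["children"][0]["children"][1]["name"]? "node_637"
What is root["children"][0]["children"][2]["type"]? "entry"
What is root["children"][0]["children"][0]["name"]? "node_94"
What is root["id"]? 579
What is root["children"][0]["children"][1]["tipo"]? "directory"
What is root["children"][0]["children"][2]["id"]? 676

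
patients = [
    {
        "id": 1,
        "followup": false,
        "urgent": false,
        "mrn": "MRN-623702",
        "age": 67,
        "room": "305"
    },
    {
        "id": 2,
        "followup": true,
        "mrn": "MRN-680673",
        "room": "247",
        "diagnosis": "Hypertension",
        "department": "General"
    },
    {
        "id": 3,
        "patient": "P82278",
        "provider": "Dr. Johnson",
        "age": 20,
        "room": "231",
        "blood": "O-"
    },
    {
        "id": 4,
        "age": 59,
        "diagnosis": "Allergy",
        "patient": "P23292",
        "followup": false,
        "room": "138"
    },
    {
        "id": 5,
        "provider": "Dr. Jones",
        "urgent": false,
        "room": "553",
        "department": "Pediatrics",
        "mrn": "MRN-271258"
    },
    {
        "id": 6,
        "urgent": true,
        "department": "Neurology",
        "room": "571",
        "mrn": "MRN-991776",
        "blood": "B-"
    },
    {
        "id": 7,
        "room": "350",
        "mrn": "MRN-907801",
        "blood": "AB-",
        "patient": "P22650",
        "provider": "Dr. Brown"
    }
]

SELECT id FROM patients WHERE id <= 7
[1, 2, 3, 4, 5, 6, 7]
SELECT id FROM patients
[1, 2, 3, 4, 5, 6, 7]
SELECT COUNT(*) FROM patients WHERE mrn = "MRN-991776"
1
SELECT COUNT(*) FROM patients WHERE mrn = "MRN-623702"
1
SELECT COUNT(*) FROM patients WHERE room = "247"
1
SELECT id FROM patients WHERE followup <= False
[1, 4]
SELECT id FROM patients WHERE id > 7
[]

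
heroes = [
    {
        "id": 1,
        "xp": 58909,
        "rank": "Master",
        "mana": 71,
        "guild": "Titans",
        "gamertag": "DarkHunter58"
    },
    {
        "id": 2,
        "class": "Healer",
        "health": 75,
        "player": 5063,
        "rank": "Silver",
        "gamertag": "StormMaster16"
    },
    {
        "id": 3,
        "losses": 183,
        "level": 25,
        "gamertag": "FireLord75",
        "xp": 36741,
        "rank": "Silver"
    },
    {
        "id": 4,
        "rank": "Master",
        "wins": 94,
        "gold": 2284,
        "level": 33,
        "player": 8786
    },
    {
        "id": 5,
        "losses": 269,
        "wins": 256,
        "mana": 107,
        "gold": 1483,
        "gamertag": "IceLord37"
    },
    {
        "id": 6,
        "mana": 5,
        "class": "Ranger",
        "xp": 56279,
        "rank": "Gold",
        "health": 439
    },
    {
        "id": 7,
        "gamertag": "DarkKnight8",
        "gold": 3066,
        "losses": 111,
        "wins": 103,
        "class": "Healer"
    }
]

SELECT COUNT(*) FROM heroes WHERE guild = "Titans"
1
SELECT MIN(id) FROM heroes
1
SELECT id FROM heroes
[1, 2, 3, 4, 5, 6, 7]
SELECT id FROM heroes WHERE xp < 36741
[]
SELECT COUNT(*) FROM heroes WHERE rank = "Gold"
1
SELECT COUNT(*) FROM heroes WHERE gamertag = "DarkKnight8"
1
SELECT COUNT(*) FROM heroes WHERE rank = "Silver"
2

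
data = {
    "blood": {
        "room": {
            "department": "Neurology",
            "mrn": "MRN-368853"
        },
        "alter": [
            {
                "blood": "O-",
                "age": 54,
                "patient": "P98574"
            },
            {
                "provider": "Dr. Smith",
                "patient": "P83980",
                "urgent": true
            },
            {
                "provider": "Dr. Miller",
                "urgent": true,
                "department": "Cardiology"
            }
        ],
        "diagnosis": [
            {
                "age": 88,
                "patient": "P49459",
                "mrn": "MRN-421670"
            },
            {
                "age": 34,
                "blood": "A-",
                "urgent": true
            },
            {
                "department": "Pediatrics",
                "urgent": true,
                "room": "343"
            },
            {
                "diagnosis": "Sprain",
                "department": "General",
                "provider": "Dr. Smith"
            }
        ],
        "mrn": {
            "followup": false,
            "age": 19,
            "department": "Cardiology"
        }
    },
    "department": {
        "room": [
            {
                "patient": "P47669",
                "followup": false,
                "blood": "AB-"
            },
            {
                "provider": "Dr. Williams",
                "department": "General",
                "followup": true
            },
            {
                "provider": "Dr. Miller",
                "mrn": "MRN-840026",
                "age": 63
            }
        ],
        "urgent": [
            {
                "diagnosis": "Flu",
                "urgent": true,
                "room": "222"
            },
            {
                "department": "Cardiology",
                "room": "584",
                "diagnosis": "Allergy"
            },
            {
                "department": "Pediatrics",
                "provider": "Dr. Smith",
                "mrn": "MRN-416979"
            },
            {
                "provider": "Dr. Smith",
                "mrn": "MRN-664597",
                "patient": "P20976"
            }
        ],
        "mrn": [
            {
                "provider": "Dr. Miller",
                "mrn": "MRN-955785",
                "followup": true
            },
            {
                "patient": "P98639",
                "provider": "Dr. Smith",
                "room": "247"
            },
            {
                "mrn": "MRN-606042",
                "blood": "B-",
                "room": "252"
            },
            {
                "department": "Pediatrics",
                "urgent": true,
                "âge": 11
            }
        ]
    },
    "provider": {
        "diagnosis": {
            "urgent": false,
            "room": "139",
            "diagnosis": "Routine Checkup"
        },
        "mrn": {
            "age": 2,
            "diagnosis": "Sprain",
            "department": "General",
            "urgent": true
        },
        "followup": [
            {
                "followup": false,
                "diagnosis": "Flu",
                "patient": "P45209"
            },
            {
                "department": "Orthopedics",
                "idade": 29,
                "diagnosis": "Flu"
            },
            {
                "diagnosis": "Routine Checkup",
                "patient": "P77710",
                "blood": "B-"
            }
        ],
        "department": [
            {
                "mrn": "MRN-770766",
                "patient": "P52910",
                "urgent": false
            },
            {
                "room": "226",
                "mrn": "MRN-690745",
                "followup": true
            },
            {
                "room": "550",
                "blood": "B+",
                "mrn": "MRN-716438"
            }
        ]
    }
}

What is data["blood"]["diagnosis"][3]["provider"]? "Dr. Smith"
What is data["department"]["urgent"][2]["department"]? "Pediatrics"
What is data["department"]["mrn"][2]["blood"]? "B-"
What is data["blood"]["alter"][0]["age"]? 54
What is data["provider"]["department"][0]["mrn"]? "MRN-770766"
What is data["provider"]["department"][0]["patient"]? "P52910"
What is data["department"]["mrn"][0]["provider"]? "Dr. Miller"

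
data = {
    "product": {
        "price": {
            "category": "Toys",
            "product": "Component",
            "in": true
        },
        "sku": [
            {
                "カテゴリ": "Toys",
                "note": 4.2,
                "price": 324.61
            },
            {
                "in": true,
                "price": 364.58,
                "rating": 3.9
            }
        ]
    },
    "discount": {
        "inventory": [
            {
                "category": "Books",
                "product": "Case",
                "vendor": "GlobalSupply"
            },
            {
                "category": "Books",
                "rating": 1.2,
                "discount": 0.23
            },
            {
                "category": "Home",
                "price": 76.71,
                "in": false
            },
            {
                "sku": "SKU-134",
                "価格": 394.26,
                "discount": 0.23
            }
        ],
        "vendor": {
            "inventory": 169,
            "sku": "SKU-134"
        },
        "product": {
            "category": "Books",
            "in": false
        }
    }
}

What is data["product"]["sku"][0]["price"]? 324.61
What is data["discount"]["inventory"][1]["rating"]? 1.2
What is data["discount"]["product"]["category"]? "Books"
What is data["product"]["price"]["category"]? "Toys"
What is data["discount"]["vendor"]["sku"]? "SKU-134"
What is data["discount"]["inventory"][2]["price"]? 76.71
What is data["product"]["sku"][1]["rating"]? 3.9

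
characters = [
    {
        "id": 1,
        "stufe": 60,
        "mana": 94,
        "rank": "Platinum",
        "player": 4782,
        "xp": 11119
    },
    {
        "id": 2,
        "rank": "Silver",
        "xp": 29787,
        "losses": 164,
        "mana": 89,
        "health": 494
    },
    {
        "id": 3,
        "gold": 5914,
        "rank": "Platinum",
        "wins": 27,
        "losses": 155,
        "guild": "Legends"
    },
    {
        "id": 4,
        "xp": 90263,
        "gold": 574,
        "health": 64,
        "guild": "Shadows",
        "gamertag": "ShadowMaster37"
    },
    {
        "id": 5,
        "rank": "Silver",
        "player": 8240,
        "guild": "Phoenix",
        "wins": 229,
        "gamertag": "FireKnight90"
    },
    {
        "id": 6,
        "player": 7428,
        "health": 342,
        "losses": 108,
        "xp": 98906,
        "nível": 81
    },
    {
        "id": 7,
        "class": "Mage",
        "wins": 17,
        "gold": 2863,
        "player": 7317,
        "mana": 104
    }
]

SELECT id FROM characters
[1, 2, 3, 4, 5, 6, 7]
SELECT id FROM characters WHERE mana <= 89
[2]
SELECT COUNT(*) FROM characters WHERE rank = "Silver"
2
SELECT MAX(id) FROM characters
7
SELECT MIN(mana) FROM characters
89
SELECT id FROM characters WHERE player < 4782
[]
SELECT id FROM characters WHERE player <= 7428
[1, 6, 7]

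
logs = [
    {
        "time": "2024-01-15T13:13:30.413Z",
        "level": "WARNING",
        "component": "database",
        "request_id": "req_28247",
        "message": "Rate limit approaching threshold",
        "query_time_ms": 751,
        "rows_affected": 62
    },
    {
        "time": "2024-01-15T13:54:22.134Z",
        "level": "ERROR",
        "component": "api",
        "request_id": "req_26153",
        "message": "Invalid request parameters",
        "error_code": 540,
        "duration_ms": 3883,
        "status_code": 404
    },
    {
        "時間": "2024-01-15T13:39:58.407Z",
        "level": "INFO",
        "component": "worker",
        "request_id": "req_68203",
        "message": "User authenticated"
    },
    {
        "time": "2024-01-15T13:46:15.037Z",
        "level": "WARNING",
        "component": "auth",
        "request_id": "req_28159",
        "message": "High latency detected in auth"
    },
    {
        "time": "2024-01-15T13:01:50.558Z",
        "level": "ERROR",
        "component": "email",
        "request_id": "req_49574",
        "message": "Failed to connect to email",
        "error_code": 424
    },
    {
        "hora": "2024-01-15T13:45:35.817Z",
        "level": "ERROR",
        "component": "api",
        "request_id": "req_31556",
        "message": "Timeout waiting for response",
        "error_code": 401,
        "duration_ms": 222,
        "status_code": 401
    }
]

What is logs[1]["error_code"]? 540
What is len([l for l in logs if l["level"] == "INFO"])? 1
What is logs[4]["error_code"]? 424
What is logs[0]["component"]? "database"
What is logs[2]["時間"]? "2024-01-15T13:39:58.407Z"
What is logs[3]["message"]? "High latency detected in auth"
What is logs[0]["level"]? "WARNING"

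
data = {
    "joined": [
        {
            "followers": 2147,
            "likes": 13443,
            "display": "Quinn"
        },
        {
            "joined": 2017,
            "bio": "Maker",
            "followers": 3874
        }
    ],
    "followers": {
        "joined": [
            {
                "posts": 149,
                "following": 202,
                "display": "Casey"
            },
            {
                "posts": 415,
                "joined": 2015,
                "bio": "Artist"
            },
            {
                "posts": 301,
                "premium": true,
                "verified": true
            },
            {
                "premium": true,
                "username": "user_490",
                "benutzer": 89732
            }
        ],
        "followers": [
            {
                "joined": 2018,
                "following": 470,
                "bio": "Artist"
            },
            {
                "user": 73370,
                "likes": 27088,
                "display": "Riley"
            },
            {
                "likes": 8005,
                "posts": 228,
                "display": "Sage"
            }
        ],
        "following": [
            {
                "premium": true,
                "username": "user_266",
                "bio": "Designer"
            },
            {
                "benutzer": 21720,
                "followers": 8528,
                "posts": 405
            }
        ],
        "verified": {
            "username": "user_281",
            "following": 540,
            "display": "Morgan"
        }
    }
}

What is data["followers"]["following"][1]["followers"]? 8528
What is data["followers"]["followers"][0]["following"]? 470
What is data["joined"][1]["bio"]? "Maker"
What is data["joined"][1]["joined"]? 2017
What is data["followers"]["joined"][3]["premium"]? True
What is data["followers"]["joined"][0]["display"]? "Casey"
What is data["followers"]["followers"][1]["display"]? "Riley"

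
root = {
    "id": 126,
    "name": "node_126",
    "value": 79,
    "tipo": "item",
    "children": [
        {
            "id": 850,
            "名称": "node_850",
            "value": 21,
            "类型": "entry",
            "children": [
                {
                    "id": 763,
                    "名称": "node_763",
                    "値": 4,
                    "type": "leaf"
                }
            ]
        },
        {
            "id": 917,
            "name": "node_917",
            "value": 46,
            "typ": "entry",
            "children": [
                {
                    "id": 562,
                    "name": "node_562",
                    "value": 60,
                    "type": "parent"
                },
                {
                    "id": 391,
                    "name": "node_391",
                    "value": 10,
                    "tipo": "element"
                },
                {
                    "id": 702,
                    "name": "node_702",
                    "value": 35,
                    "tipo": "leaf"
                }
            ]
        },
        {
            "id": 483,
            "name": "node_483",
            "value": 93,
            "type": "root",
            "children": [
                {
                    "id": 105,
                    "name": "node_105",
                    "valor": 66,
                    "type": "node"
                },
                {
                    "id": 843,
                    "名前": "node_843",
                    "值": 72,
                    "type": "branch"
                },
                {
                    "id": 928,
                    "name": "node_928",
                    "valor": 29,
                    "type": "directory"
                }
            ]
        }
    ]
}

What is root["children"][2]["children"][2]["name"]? "node_928"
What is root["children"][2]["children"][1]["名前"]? "node_843"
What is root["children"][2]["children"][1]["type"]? "branch"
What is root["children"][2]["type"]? "root"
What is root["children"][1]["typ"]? "entry"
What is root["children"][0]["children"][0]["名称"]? "node_763"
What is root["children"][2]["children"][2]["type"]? "directory"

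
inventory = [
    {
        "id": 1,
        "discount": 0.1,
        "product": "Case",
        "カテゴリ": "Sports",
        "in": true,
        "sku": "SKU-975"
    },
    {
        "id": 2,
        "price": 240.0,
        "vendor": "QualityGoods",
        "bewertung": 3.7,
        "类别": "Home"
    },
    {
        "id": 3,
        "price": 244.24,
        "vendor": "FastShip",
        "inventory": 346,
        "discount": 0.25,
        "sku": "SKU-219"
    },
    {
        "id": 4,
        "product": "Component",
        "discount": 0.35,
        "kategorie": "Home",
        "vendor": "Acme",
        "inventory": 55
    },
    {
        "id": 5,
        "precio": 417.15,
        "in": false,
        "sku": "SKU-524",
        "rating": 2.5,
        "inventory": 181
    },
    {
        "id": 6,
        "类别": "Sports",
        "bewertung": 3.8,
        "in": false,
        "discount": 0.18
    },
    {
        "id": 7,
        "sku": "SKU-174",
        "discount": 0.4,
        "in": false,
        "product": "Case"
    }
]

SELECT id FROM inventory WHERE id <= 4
[1, 2, 3, 4]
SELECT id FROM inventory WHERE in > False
[1]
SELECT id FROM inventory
[1, 2, 3, 4, 5, 6, 7]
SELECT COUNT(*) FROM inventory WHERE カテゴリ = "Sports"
1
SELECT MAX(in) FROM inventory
True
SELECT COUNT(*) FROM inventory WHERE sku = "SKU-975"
1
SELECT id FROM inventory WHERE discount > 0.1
[3, 4, 6, 7]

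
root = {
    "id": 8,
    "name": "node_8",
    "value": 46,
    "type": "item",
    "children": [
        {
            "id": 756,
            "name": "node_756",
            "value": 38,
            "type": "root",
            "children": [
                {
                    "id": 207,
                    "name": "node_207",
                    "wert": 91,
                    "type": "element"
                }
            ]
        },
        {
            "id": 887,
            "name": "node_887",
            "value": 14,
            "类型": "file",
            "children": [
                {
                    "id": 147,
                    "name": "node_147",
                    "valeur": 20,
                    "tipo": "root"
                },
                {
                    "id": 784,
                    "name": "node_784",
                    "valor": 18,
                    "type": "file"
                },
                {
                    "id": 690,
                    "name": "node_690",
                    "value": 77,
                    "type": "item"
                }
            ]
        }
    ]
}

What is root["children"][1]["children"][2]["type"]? "item"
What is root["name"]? "node_8"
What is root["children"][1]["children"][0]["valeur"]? 20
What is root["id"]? 8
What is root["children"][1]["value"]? 14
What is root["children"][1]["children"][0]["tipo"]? "root"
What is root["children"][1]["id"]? 887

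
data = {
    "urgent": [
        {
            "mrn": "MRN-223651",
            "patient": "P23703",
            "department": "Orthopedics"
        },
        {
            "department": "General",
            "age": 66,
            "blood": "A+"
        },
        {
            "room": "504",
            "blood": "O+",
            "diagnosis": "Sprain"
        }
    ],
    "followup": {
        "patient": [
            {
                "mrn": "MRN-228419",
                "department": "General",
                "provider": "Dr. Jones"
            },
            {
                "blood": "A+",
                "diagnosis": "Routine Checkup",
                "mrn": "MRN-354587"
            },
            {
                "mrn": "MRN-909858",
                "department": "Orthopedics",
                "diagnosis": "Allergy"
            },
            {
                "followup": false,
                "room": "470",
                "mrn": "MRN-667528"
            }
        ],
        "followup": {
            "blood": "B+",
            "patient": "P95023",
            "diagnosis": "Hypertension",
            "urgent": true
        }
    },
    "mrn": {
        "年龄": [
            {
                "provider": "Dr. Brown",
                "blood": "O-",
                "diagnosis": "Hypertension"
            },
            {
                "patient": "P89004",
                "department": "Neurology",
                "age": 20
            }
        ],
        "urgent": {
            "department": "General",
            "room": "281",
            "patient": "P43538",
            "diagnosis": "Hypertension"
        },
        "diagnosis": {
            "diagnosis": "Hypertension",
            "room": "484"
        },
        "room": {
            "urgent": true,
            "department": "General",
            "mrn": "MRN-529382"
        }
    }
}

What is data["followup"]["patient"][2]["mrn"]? "MRN-909858"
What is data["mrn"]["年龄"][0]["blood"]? "O-"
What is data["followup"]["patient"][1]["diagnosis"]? "Routine Checkup"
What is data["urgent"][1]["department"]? "General"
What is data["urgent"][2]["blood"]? "O+"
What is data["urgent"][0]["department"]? "Orthopedics"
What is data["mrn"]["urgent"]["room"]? "281"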